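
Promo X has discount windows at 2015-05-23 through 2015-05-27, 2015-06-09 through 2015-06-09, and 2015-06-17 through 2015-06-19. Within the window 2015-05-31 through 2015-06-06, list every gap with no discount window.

After merging, the occupied span is 2015-05-23 through 2015-05-27, 2015-06-09 through 2015-06-09, 2015-06-17 through 2015-06-19.
Complement within 2015-05-31 through 2015-06-06: 2015-05-31 through 2015-06-06.

2015-05-31 through 2015-06-06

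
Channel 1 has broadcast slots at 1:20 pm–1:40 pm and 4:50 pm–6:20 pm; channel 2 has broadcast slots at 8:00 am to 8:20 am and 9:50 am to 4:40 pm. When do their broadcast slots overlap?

1:20 pm–1:40 pm

1:20 pm–1:40 pm ∩ B → 1:20 pm–1:40 pm.
4:50 pm–6:20 pm meets no B interval.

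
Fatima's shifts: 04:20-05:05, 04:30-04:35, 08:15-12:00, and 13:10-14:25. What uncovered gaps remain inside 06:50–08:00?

The merged coverage is 04:20–05:05, 08:15–12:00, 13:10–14:25.
Complement within 06:50–08:00: 06:50–08:00.

06:50–08:00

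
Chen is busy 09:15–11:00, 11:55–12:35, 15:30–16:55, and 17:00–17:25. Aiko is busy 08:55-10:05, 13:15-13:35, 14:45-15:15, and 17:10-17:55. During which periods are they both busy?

09:15–10:05, 17:10–17:25

09:15–11:00 ∩ B → 09:15–10:05.
11:55–12:35 meets no B interval.
15:30–16:55 meets no B interval.
17:00–17:25 ∩ B → 17:10–17:25.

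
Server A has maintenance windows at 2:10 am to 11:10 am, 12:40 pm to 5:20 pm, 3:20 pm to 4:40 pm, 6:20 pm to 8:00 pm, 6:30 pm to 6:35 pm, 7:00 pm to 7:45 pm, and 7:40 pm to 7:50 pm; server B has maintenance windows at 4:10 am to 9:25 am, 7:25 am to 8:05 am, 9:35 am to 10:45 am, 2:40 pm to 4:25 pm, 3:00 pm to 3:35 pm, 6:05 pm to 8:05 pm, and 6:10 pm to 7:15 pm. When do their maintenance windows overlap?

A, merged: 2:10 am–11:10 am, 12:40 pm–5:20 pm, 6:20 pm–8:00 pm.
B, merged: 4:10 am–9:25 am, 9:35 am–10:45 am, 2:40 pm–4:25 pm, 6:05 pm–8:05 pm.
2:10 am–11:10 am meets the second set on 4:10 am–9:25 am, 9:35 am–10:45 am.
12:40 pm–5:20 pm meets the second set on 2:40 pm–4:25 pm.
6:20 pm–8:00 pm meets the second set on 6:20 pm–8:00 pm.

4:10 am–9:25 am, 9:35 am–10:45 am, 2:40 pm–4:25 pm, 6:20 pm–8:00 pm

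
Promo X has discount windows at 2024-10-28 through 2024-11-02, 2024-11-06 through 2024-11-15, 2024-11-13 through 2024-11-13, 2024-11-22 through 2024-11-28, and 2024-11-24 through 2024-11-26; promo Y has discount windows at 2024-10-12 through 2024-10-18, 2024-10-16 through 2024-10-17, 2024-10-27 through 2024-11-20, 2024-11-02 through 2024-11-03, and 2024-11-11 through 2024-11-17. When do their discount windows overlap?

2024-10-28 through 2024-11-02, 2024-11-06 through 2024-11-15

A, merged: 2024-10-28 through 2024-11-02, 2024-11-06 through 2024-11-15, 2024-11-22 through 2024-11-28.
B, merged: 2024-10-12 through 2024-10-18, 2024-10-27 through 2024-11-20.
2024-10-28 through 2024-11-02 meets the second set on 2024-10-28 through 2024-11-02.
2024-11-06 through 2024-11-15 meets the second set on 2024-11-06 through 2024-11-15.
2024-11-22 through 2024-11-28: no overlap with the second set.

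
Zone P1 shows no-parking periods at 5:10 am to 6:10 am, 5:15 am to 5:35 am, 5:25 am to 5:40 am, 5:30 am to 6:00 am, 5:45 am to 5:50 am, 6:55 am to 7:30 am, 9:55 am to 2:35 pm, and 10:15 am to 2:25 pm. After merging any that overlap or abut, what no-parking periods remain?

5:15 am–5:35 am overlaps/touches 5:10 am–6:10 am → extend to 5:10 am–6:10 am.
5:25 am–5:40 am overlaps/touches 5:10 am–6:10 am → extend to 5:10 am–6:10 am.
5:30 am–6:00 am overlaps/touches 5:10 am–6:10 am → extend to 5:10 am–6:10 am.
5:45 am–5:50 am overlaps/touches 5:10 am–6:10 am → extend to 5:10 am–6:10 am.
6:55 am–7:30 am is disjoint → start new block.
9:55 am–2:35 pm is disjoint → start new block.
10:15 am–2:25 pm overlaps/touches 9:55 am–2:35 pm → extend to 9:55 am–2:35 pm.

5:10 am–6:10 am, 6:55 am–7:30 am, 9:55 am–2:35 pm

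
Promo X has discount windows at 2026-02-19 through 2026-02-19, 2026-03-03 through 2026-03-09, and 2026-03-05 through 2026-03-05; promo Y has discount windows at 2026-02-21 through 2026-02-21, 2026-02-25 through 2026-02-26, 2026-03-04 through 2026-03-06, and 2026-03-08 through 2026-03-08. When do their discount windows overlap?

First set merges to 2026-02-19 through 2026-02-19, 2026-03-03 through 2026-03-09.
2026-02-19 through 2026-02-19 meets no B interval.
2026-03-03 through 2026-03-09 ∩ B → 2026-03-04 through 2026-03-06, 2026-03-08 through 2026-03-08.

2026-03-04 through 2026-03-06, 2026-03-08 through 2026-03-08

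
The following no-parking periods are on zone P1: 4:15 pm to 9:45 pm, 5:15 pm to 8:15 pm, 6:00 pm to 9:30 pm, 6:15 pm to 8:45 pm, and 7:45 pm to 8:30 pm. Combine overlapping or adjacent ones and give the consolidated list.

4:15 pm–9:45 pm

5:15 pm–8:15 pm overlaps/touches 4:15 pm–9:45 pm → extend to 4:15 pm–9:45 pm.
6:00 pm–9:30 pm overlaps/touches 4:15 pm–9:45 pm → extend to 4:15 pm–9:45 pm.
6:15 pm–8:45 pm overlaps/touches 4:15 pm–9:45 pm → extend to 4:15 pm–9:45 pm.
7:45 pm–8:30 pm overlaps/touches 4:15 pm–9:45 pm → extend to 4:15 pm–9:45 pm.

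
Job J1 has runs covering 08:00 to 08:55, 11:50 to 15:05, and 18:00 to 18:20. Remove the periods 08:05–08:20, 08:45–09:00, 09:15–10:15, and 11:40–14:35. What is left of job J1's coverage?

08:00–08:55 \ B = 08:00–08:05, 08:20–08:45.
11:50–15:05 \ B = 14:35–15:05.
18:00–18:20: nothing removed.

08:00–08:05, 08:20–08:45, 14:35–15:05, 18:00–18:20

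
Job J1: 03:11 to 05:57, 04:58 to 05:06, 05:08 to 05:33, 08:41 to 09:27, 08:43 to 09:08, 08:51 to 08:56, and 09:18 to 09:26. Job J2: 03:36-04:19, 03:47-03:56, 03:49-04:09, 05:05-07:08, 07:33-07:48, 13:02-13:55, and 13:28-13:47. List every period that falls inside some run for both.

First set merges to 03:11–05:57, 08:41–09:27.
Second set merges to 03:36–04:19, 05:05–07:08, 07:33–07:48, 13:02–13:55.
03:11–05:57 overlaps B on 03:36–04:19, 05:05–05:57.
08:41–09:27 falls entirely outside B.

03:36–04:19, 05:05–05:57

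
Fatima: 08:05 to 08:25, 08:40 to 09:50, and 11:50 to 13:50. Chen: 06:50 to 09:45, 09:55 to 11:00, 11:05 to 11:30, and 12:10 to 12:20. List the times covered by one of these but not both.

Only in the first: 09:45–09:50, 11:50–12:10, 12:20–13:50.
Only in the second: 06:50–08:05, 08:25–08:40, 09:55–11:00, 11:05–11:30.
Together these are the periods covered by exactly one.

06:50–08:05, 08:25–08:40, 09:45–09:50, 09:55–11:00, 11:05–11:30, 11:50–12:10, 12:20–13:50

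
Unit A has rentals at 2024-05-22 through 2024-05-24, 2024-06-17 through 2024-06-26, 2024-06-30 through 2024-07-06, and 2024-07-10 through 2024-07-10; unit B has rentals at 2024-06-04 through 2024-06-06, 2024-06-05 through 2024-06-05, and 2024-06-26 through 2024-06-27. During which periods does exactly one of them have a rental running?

B, merged: 2024-06-04 through 2024-06-06, 2024-06-26 through 2024-06-27.
A but not B: 2024-05-22 through 2024-05-24, 2024-06-17 through 2024-06-25, 2024-06-30 through 2024-07-06, 2024-07-10 through 2024-07-10.
B but not A: 2024-06-04 through 2024-06-06, 2024-06-27 through 2024-06-27.
Combining gives A △ B.

2024-05-22 through 2024-05-24, 2024-06-04 through 2024-06-06, 2024-06-17 through 2024-06-25, 2024-06-27 through 2024-06-27, 2024-06-30 through 2024-07-06, 2024-07-10 through 2024-07-10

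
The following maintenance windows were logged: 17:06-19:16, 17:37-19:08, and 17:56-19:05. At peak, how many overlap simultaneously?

At 17:56, 3 of the intervals are simultaneously active.
No point has more.

3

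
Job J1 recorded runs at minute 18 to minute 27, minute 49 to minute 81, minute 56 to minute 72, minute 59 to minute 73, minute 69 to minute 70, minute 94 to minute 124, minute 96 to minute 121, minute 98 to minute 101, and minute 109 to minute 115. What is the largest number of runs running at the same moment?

Sweep endpoints in order; track running count of active intervals.
Peak of 4 reached at minute 69.

4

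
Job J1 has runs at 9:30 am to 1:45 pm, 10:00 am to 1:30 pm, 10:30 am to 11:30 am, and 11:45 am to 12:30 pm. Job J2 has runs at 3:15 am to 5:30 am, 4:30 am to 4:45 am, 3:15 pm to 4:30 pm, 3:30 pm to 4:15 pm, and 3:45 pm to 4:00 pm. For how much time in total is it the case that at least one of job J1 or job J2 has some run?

7 h 45 min

A, merged: 9:30 am-1:45 pm.
B, merged: 3:15 am-5:30 am, 3:15 pm-4:30 pm.
A ∪ B = 3:15 am-5:30 am, 9:30 am-1:45 pm, 3:15 pm-4:30 pm.
Total: 2 h 15 min + 4 h 15 min + 1 h 15 min = 7 h 45 min.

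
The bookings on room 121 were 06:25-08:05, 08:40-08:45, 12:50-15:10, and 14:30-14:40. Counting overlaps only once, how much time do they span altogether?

4 h 5 min

Merged: 06:25–08:05, 08:40–08:45, 12:50–15:10.
Lengths: 1 h 40 min + 5 min + 2 h 20 min = 4 h 5 min.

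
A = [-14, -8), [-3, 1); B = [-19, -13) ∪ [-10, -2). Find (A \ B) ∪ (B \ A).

[-19, -14) ∪ [-13, -10) ∪ [-8, -3) ∪ [-2, 1)

A but not B: [-13, -10), [-2, 1).
B but not A: [-19, -14), [-8, -3).
Combining gives A △ B.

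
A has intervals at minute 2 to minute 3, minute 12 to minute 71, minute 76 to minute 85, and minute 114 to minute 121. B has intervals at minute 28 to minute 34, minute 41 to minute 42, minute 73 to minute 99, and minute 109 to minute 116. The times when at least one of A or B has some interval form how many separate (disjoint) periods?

A ∪ B = minute 2 to minute 3, minute 12 to minute 71, minute 73 to minute 99, minute 109 to minute 121.
That is 4 disjoint pieces.

4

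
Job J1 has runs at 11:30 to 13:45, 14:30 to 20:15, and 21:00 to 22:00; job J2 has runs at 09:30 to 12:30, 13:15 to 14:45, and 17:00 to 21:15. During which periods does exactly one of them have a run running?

Only in the first: 12:30–13:15, 14:45–17:00, 21:15–22:00.
Only in the second: 09:30–11:30, 13:45–14:30, 20:15–21:00.
Together these are the periods covered by exactly one.

09:30–11:30, 12:30–13:15, 13:45–14:30, 14:45–17:00, 20:15–21:00, 21:15–22:00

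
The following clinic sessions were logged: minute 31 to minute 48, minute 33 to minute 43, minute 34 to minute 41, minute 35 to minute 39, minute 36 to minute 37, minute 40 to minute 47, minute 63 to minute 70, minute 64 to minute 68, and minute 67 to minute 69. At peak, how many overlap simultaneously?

At minute 36, 5 of the intervals are simultaneously active.
No point has more.

5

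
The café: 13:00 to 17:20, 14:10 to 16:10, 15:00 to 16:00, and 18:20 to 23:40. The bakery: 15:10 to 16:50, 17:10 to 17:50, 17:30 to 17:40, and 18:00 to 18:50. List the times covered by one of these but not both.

13:00–15:10, 16:50–17:10, 17:20–17:50, 18:00–18:20, 18:50–23:40

First set merges to 13:00–17:20, 18:20–23:40.
Second set merges to 15:10–16:50, 17:10–17:50, 18:00–18:50.
A \ B = 13:00–15:10, 16:50–17:10, 18:50–23:40.
B \ A = 17:20–17:50, 18:00–18:20.
Union of the two gives the symmetric difference.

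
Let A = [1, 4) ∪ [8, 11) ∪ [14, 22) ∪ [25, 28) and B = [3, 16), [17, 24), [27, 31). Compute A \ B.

[1, 4) with B removed leaves [1, 3).
[8, 11) lies entirely inside B → drops out.
[14, 22) with B removed leaves [16, 17).
[25, 28) with B removed leaves [25, 27).

[1, 3) ∪ [16, 17) ∪ [25, 27)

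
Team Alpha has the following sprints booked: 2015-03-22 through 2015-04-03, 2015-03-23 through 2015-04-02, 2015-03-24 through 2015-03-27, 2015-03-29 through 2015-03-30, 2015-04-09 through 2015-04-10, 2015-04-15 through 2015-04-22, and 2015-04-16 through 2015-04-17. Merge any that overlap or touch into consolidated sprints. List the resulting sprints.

2015-03-23 through 2015-04-02 overlaps/touches 2015-03-22 through 2015-04-03 → extend to 2015-03-22 through 2015-04-03.
2015-03-24 through 2015-03-27 overlaps/touches 2015-03-22 through 2015-04-03 → extend to 2015-03-22 through 2015-04-03.
2015-03-29 through 2015-03-30 overlaps/touches 2015-03-22 through 2015-04-03 → extend to 2015-03-22 through 2015-04-03.
2015-04-09 through 2015-04-10 is disjoint → start new block.
2015-04-15 through 2015-04-22 is disjoint → start new block.
2015-04-16 through 2015-04-17 overlaps/touches 2015-04-15 through 2015-04-22 → extend to 2015-04-15 through 2015-04-22.

2015-03-22 through 2015-04-03, 2015-04-09 through 2015-04-10, 2015-04-15 through 2015-04-22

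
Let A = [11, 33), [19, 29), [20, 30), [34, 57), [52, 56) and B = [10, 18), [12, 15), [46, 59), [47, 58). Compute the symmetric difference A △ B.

A, merged: [11, 33), [34, 57).
B, merged: [10, 18), [46, 59).
A \ B = [18, 33), [34, 46).
B \ A = [10, 11), [57, 59).
Union of the two gives the symmetric difference.

[10, 11) ∪ [18, 33) ∪ [34, 46) ∪ [57, 59)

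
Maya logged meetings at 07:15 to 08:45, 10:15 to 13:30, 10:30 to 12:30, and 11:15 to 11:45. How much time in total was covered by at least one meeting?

Merged: 07:15-08:45, 10:15-13:30.
Lengths: 1 h 30 min + 3 h 15 min = 4 h 45 min.

4 h 45 min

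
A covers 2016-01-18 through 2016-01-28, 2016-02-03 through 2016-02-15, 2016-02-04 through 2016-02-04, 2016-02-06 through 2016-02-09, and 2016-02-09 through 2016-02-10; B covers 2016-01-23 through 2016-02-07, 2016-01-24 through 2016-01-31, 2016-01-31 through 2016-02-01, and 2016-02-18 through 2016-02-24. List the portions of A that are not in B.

First set merges to 2016-01-18 through 2016-01-28, 2016-02-03 through 2016-02-15.
Second set merges to 2016-01-23 through 2016-02-07, 2016-02-18 through 2016-02-24.
2016-01-18 through 2016-01-28 \ B = 2016-01-18 through 2016-01-22.
2016-02-03 through 2016-02-15 \ B = 2016-02-08 through 2016-02-15.

2016-01-18 through 2016-01-22, 2016-02-08 through 2016-02-15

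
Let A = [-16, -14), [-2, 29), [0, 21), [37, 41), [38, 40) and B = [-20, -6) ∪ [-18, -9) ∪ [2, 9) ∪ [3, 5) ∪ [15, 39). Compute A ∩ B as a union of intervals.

Merge the first list: [-16, -14), [-2, 29), [37, 41).
Merge the second list: [-20, -6), [2, 9), [15, 39).
[-16, -14) overlaps B on [-16, -14).
[-2, 29) overlaps B on [2, 9), [15, 29).
[37, 41) overlaps B on [37, 39).

[-16, -14) ∪ [2, 9) ∪ [15, 29) ∪ [37, 39)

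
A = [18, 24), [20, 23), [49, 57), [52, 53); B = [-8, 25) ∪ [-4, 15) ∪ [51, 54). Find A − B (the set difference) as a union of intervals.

[49, 51) ∪ [54, 57)

Merge the first list: [18, 24), [49, 57).
Merge the second list: [-8, 25), [51, 54).
[18, 24) lies entirely inside B → drops out.
[49, 57) with B removed leaves [49, 51), [54, 57).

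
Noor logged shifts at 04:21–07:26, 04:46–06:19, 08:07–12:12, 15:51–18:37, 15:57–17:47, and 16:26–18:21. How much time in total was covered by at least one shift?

9 h 56 min

Merged: 04:21–07:26, 08:07–12:12, 15:51–18:37.
Lengths: 3 h 5 min + 4 h 5 min + 2 h 46 min = 9 h 56 min.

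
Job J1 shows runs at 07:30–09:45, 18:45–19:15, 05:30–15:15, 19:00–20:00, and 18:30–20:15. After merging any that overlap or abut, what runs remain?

Sort by start: 05:30-15:15, 07:30-09:45, 18:30-20:15, 18:45-19:15, 19:00-20:00.
07:30-09:45 overlaps/touches 05:30-15:15 → extend to 05:30-15:15.
18:30-20:15 is disjoint → start new block.
18:45-19:15 overlaps/touches 18:30-20:15 → extend to 18:30-20:15.
19:00-20:00 overlaps/touches 18:30-20:15 → extend to 18:30-20:15.

05:30-15:15, 18:30-20:15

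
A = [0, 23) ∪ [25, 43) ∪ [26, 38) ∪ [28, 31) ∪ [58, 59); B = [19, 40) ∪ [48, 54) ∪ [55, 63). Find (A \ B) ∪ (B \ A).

[0, 19) ∪ [23, 25) ∪ [40, 43) ∪ [48, 54) ∪ [55, 58) ∪ [59, 63)

Merge the first list: [0, 23), [25, 43), [58, 59).
A but not B: [0, 19), [40, 43).
B but not A: [23, 25), [48, 54), [55, 58), [59, 63).
Combining gives A △ B.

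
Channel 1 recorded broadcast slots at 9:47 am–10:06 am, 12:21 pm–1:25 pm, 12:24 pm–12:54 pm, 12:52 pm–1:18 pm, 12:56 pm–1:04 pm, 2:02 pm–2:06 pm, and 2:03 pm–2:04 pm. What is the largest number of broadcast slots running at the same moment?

3

At 12:52 pm, 3 of the intervals are simultaneously active.
No point has more.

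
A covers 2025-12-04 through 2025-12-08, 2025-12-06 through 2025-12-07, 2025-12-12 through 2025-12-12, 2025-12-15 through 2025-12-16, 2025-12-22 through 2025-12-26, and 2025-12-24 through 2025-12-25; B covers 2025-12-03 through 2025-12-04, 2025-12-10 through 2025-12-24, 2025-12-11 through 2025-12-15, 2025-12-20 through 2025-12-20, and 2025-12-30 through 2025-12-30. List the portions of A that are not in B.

2025-12-05 through 2025-12-08, 2025-12-25 through 2025-12-26

Merge the first list: 2025-12-04 through 2025-12-08, 2025-12-12 through 2025-12-12, 2025-12-15 through 2025-12-16, 2025-12-22 through 2025-12-26.
Merge the second list: 2025-12-03 through 2025-12-04, 2025-12-10 through 2025-12-24, 2025-12-30 through 2025-12-30.
2025-12-04 through 2025-12-08 minus B → 2025-12-05 through 2025-12-08.
2025-12-12 through 2025-12-12: fully covered by B → removed.
2025-12-15 through 2025-12-16: fully covered by B → removed.
2025-12-22 through 2025-12-26 minus B → 2025-12-25 through 2025-12-26.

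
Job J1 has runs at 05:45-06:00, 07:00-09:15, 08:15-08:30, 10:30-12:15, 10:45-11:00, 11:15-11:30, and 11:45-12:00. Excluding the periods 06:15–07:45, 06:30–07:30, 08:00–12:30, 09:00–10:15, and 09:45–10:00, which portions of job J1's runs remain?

First set merges to 05:45-06:00, 07:00-09:15, 10:30-12:15.
Second set merges to 06:15-07:45, 08:00-12:30.
05:45-06:00: no B overlap → unchanged.
07:00-09:15 minus B → 07:45-08:00.
10:30-12:15: fully covered by B → removed.

05:45-06:00, 07:45-08:00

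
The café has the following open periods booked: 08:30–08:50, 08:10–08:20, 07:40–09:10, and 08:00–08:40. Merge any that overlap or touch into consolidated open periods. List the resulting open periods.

Sort by start: 07:40–09:10, 08:00–08:40, 08:10–08:20, 08:30–08:50.
08:00–08:40 overlaps/touches 07:40–09:10 → extend to 07:40–09:10.
08:10–08:20 overlaps/touches 07:40–09:10 → extend to 07:40–09:10.
08:30–08:50 overlaps/touches 07:40–09:10 → extend to 07:40–09:10.

07:40–09:10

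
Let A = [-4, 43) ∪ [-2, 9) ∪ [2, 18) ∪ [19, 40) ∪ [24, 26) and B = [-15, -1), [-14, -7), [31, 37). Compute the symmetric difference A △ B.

[-15, -4) ∪ [-1, 31) ∪ [37, 43)

A, merged: [-4, 43).
B, merged: [-15, -1), [31, 37).
A but not B: [-1, 31), [37, 43).
B but not A: [-15, -4).
Combining gives A △ B.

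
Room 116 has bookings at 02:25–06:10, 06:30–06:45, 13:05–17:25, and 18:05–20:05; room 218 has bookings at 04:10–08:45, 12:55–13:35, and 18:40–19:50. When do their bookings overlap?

04:10–06:10, 06:30–06:45, 13:05–13:35, 18:40–19:50

02:25–06:10 overlaps B on 04:10–06:10.
06:30–06:45 overlaps B on 06:30–06:45.
13:05–17:25 overlaps B on 13:05–13:35.
18:05–20:05 overlaps B on 18:40–19:50.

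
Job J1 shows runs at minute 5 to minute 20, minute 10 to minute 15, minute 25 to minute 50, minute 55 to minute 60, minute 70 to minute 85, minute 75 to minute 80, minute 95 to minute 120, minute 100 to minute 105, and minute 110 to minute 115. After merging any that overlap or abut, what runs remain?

minute 5 to minute 20, minute 25 to minute 50, minute 55 to minute 60, minute 70 to minute 85, minute 95 to minute 120

minute 10 to minute 15 overlaps/touches minute 5 to minute 20 → extend to minute 5 to minute 20.
minute 25 to minute 50 is disjoint → start new block.
minute 55 to minute 60 is disjoint → start new block.
minute 70 to minute 85 is disjoint → start new block.
minute 75 to minute 80 overlaps/touches minute 70 to minute 85 → extend to minute 70 to minute 85.
minute 95 to minute 120 is disjoint → start new block.
minute 100 to minute 105 overlaps/touches minute 95 to minute 120 → extend to minute 95 to minute 120.
minute 110 to minute 115 overlaps/touches minute 95 to minute 120 → extend to minute 95 to minute 120.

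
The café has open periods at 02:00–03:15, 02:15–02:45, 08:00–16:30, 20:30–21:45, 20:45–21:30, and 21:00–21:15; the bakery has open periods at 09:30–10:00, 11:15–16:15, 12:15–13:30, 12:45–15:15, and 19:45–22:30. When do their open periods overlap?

First set merges to 02:00–03:15, 08:00–16:30, 20:30–21:45.
Second set merges to 09:30–10:00, 11:15–16:15, 19:45–22:30.
02:00–03:15 meets no B interval.
08:00–16:30 ∩ B → 09:30–10:00, 11:15–16:15.
20:30–21:45 ∩ B → 20:30–21:45.

09:30–10:00, 11:15–16:15, 20:30–21:45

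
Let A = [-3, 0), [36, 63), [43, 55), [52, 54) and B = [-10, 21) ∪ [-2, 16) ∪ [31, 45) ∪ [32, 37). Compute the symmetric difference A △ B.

First set merges to [-3, 0), [36, 63).
Second set merges to [-10, 21), [31, 45).
A but not B: [45, 63).
B but not A: [-10, -3), [0, 21), [31, 36).
Combining gives A △ B.

[-10, -3) ∪ [0, 21) ∪ [31, 36) ∪ [45, 63)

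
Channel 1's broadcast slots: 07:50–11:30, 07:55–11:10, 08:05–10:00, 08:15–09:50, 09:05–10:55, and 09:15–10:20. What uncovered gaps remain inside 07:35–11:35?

07:35–07:50, 11:30–11:35

After merging, the occupied span is 07:50–11:30.
Gaps within 07:35–11:35: 07:35–07:50, 11:30–11:35.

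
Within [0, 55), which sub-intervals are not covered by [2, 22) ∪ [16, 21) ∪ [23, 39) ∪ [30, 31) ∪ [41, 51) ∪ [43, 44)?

[0, 2) ∪ [22, 23) ∪ [39, 41) ∪ [51, 55)

Covered (merged): [2, 22), [23, 39), [41, 51).
Gaps within [0, 55): [0, 2), [22, 23), [39, 41), [51, 55).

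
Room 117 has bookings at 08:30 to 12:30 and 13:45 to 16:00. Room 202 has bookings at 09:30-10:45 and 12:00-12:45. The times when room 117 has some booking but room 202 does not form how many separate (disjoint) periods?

3

A \ B = 08:30-09:30, 10:45-12:00, 13:45-16:00.
That is 3 disjoint pieces.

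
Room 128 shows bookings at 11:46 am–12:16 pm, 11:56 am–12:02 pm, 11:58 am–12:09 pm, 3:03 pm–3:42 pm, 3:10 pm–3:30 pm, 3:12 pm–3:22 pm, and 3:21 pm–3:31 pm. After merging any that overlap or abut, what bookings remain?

11:46 am–12:16 pm, 3:03 pm–3:42 pm

11:56 am–12:02 pm overlaps/touches 11:46 am–12:16 pm → extend to 11:46 am–12:16 pm.
11:58 am–12:09 pm overlaps/touches 11:46 am–12:16 pm → extend to 11:46 am–12:16 pm.
3:03 pm–3:42 pm is disjoint → start new block.
3:10 pm–3:30 pm overlaps/touches 3:03 pm–3:42 pm → extend to 3:03 pm–3:42 pm.
3:12 pm–3:22 pm overlaps/touches 3:03 pm–3:42 pm → extend to 3:03 pm–3:42 pm.
3:21 pm–3:31 pm overlaps/touches 3:03 pm–3:42 pm → extend to 3:03 pm–3:42 pm.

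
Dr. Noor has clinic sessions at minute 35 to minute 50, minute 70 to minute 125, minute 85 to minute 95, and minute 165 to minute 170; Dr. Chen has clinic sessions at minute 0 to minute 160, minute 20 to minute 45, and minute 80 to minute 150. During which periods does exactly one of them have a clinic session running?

A, merged: minute 35 to minute 50, minute 70 to minute 125, minute 165 to minute 170.
B, merged: minute 0 to minute 160.
A but not B: minute 165 to minute 170.
B but not A: minute 0 to minute 35, minute 50 to minute 70, minute 125 to minute 160.
Combining gives A △ B.

minute 0 to minute 35, minute 50 to minute 70, minute 125 to minute 160, minute 165 to minute 170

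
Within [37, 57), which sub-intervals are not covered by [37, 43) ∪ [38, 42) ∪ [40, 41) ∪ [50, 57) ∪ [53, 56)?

After merging, the occupied span is [37, 43), [50, 57).
Gaps within [37, 57): [43, 50).

[43, 50)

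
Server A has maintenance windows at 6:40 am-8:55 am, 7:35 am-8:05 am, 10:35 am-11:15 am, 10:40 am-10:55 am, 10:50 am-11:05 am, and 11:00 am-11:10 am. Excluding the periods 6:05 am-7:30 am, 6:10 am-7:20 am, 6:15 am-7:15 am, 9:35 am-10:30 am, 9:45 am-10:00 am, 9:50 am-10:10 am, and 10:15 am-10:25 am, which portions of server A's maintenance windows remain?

7:30 am–8:55 am, 10:35 am–11:15 am

Merge the first list: 6:40 am–8:55 am, 10:35 am–11:15 am.
Merge the second list: 6:05 am–7:30 am, 9:35 am–10:30 am.
6:40 am–8:55 am \ B = 7:30 am–8:55 am.
10:35 am–11:15 am: nothing removed.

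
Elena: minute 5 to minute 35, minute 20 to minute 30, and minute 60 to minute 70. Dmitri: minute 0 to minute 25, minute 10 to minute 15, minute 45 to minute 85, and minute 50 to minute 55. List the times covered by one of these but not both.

minute 0 to minute 5, minute 25 to minute 35, minute 45 to minute 60, minute 70 to minute 85

First set merges to minute 5 to minute 35, minute 60 to minute 70.
Second set merges to minute 0 to minute 25, minute 45 to minute 85.
Only in the first: minute 25 to minute 35.
Only in the second: minute 0 to minute 5, minute 45 to minute 60, minute 70 to minute 85.
Together these are the periods covered by exactly one.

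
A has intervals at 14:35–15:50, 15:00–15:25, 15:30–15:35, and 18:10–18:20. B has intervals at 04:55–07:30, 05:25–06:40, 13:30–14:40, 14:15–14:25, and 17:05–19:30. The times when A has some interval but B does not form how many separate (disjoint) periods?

Merge the first list: 14:35–15:50, 18:10–18:20.
Merge the second list: 04:55–07:30, 13:30–14:40, 17:05–19:30.
A \ B = 14:40–15:50.
That is 1 disjoint piece.

1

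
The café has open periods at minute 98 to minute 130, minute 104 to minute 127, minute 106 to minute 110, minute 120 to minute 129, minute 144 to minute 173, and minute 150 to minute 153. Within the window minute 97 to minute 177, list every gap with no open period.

minute 97 to minute 98, minute 130 to minute 144, minute 173 to minute 177

Covered (merged): minute 98 to minute 130, minute 144 to minute 173.
Gaps within minute 97 to minute 177: minute 97 to minute 98, minute 130 to minute 144, minute 173 to minute 177.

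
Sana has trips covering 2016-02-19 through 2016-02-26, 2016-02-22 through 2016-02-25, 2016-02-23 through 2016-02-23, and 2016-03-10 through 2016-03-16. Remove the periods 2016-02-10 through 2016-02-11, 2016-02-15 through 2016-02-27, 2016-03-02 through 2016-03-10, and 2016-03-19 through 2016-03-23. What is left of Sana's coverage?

First set merges to 2016-02-19 through 2016-02-26, 2016-03-10 through 2016-03-16.
2016-02-19 through 2016-02-26: fully covered by B → removed.
2016-03-10 through 2016-03-16 minus B → 2016-03-11 through 2016-03-16.

2016-03-11 through 2016-03-16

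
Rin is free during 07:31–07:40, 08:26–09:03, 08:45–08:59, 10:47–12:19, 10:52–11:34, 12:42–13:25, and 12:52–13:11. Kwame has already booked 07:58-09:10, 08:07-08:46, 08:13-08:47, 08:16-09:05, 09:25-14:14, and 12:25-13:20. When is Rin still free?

Merge the first list: 07:31–07:40, 08:26–09:03, 10:47–12:19, 12:42–13:25.
Merge the second list: 07:58–09:10, 09:25–14:14.
07:31–07:40: no B overlap → unchanged.
08:26–09:03: fully covered by B → removed.
10:47–12:19: fully covered by B → removed.
12:42–13:25: fully covered by B → removed.

07:31–07:40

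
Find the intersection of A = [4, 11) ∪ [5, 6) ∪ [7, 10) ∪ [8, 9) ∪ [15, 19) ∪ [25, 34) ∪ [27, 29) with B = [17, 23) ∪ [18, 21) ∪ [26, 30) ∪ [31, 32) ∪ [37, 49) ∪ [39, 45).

Merge the first list: [4, 11), [15, 19), [25, 34).
Merge the second list: [17, 23), [26, 30), [31, 32), [37, 49).
[4, 11) falls entirely outside B.
[15, 19) overlaps B on [17, 19).
[25, 34) overlaps B on [26, 30), [31, 32).

[17, 19) ∪ [26, 30) ∪ [31, 32)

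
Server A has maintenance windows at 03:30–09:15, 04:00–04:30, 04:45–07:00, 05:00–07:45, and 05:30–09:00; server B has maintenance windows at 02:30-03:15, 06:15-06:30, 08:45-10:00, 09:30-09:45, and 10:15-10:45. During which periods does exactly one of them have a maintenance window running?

02:30–03:15, 03:30–06:15, 06:30–08:45, 09:15–10:00, 10:15–10:45

A, merged: 03:30–09:15.
B, merged: 02:30–03:15, 06:15–06:30, 08:45–10:00, 10:15–10:45.
Only in the first: 03:30–06:15, 06:30–08:45.
Only in the second: 02:30–03:15, 09:15–10:00, 10:15–10:45.
Together these are the periods covered by exactly one.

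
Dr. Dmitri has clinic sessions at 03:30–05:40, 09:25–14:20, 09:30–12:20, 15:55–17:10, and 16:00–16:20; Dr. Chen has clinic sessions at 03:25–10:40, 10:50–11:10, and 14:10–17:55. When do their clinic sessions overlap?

03:30–05:40, 09:25–10:40, 10:50–11:10, 14:10–14:20, 15:55–17:10

A, merged: 03:30–05:40, 09:25–14:20, 15:55–17:10.
03:30–05:40 meets the second set on 03:30–05:40.
09:25–14:20 meets the second set on 09:25–10:40, 10:50–11:10, 14:10–14:20.
15:55–17:10 meets the second set on 15:55–17:10.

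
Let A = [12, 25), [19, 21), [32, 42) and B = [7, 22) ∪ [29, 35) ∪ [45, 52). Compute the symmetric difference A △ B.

[7, 12) ∪ [22, 25) ∪ [29, 32) ∪ [35, 42) ∪ [45, 52)

A, merged: [12, 25), [32, 42).
A but not B: [22, 25), [35, 42).
B but not A: [7, 12), [29, 32), [45, 52).
Combining gives A △ B.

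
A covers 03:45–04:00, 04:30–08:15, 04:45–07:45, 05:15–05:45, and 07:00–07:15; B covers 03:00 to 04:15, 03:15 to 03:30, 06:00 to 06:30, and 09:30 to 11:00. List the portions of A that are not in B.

A, merged: 03:45-04:00, 04:30-08:15.
B, merged: 03:00-04:15, 06:00-06:30, 09:30-11:00.
03:45-04:00: entirely removed.
04:30-08:15 \ B = 04:30-06:00, 06:30-08:15.

04:30-06:00, 06:30-08:15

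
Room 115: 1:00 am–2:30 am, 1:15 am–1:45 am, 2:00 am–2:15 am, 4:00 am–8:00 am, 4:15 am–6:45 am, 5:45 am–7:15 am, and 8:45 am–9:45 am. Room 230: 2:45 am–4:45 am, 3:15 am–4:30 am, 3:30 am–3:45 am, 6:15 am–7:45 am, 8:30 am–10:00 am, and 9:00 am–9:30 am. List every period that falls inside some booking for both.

4:00 am–4:45 am, 6:15 am–7:45 am, 8:45 am–9:45 am

Merge the first list: 1:00 am–2:30 am, 4:00 am–8:00 am, 8:45 am–9:45 am.
Merge the second list: 2:45 am–4:45 am, 6:15 am–7:45 am, 8:30 am–10:00 am.
1:00 am–2:30 am: no overlap with the second set.
4:00 am–8:00 am meets the second set on 4:00 am–4:45 am, 6:15 am–7:45 am.
8:45 am–9:45 am meets the second set on 8:45 am–9:45 am.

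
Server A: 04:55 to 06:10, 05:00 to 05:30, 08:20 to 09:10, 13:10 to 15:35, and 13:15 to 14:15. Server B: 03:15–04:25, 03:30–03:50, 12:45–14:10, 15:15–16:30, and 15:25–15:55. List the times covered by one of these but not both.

03:15–04:25, 04:55–06:10, 08:20–09:10, 12:45–13:10, 14:10–15:15, 15:35–16:30

A, merged: 04:55–06:10, 08:20–09:10, 13:10–15:35.
B, merged: 03:15–04:25, 12:45–14:10, 15:15–16:30.
A \ B = 04:55–06:10, 08:20–09:10, 14:10–15:15.
B \ A = 03:15–04:25, 12:45–13:10, 15:35–16:30.
Union of the two gives the symmetric difference.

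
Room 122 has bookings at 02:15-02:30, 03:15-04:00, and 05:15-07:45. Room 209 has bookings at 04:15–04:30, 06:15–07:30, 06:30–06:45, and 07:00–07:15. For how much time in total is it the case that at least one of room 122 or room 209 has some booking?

3 h 45 min

Merge the second list: 04:15–04:30, 06:15–07:30.
A ∪ B = 02:15–02:30, 03:15–04:00, 04:15–04:30, 05:15–07:45.
Total: 15 min + 45 min + 15 min + 2 h 30 min = 3 h 45 min.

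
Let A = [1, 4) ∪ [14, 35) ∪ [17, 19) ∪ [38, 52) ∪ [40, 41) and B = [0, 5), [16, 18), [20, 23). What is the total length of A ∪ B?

Merge the first list: [1, 4), [14, 35), [38, 52).
A ∪ B = [0, 5), [14, 35), [38, 52).
Total: 5 + 21 + 14 = 40.

40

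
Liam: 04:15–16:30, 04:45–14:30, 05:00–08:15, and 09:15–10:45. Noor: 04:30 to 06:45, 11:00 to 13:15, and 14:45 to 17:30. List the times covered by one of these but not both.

A, merged: 04:15-16:30.
Only in the first: 04:15-04:30, 06:45-11:00, 13:15-14:45.
Only in the second: 16:30-17:30.
Together these are the periods covered by exactly one.

04:15-04:30, 06:45-11:00, 13:15-14:45, 16:30-17:30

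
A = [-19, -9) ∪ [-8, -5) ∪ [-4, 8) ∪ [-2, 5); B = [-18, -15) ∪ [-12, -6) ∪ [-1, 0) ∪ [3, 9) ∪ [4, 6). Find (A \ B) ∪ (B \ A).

Merge the first list: [-19, -9), [-8, -5), [-4, 8).
Merge the second list: [-18, -15), [-12, -6), [-1, 0), [3, 9).
A \ B = [-19, -18), [-15, -12), [-6, -5), [-4, -1), [0, 3).
B \ A = [-9, -8), [8, 9).
Union of the two gives the symmetric difference.

[-19, -18) ∪ [-15, -12) ∪ [-9, -8) ∪ [-6, -5) ∪ [-4, -1) ∪ [0, 3) ∪ [8, 9)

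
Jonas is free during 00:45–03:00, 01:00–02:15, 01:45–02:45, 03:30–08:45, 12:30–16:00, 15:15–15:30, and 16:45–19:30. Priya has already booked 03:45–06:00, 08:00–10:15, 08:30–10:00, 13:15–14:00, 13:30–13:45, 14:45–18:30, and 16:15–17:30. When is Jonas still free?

00:45-03:00, 03:30-03:45, 06:00-08:00, 12:30-13:15, 14:00-14:45, 18:30-19:30

A, merged: 00:45-03:00, 03:30-08:45, 12:30-16:00, 16:45-19:30.
B, merged: 03:45-06:00, 08:00-10:15, 13:15-14:00, 14:45-18:30.
00:45-03:00 is untouched.
03:30-08:45 with B removed leaves 03:30-03:45, 06:00-08:00.
12:30-16:00 with B removed leaves 12:30-13:15, 14:00-14:45.
16:45-19:30 with B removed leaves 18:30-19:30.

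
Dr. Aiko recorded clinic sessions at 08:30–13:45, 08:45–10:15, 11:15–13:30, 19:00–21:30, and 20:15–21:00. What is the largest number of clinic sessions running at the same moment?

Sweep endpoints in order; track running count of active intervals.
Peak of 2 reached at 08:45.

2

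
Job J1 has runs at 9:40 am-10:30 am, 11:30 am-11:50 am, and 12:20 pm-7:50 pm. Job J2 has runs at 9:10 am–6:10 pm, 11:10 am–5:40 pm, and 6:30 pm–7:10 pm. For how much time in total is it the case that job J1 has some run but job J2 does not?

Merge the second list: 9:10 am-6:10 pm, 6:30 pm-7:10 pm.
A \ B = 6:10 pm-6:30 pm, 7:10 pm-7:50 pm.
Total: 20 min + 40 min = 1 h.

1 h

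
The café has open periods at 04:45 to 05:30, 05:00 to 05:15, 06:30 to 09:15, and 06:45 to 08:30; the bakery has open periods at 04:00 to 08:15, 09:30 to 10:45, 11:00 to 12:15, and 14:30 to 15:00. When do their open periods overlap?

04:45-05:30, 06:30-08:15

First set merges to 04:45-05:30, 06:30-09:15.
04:45-05:30 overlaps B on 04:45-05:30.
06:30-09:15 overlaps B on 06:30-08:15.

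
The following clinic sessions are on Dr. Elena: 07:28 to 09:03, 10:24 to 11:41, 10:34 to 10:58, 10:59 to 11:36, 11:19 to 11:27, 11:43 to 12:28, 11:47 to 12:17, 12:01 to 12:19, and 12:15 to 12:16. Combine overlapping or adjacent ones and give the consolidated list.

10:24–11:41 is disjoint → start new block.
10:34–10:58 overlaps/touches 10:24–11:41 → extend to 10:24–11:41.
10:59–11:36 overlaps/touches 10:24–11:41 → extend to 10:24–11:41.
11:19–11:27 overlaps/touches 10:24–11:41 → extend to 10:24–11:41.
11:43–12:28 is disjoint → start new block.
11:47–12:17 overlaps/touches 11:43–12:28 → extend to 11:43–12:28.
12:01–12:19 overlaps/touches 11:43–12:28 → extend to 11:43–12:28.
12:15–12:16 overlaps/touches 11:43–12:28 → extend to 11:43–12:28.

07:28–09:03, 10:24–11:41, 11:43–12:28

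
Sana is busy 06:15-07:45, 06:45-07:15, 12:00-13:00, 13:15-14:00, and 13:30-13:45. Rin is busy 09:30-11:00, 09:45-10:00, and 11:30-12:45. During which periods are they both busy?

Merge the first list: 06:15-07:45, 12:00-13:00, 13:15-14:00.
Merge the second list: 09:30-11:00, 11:30-12:45.
06:15-07:45 falls entirely outside B.
12:00-13:00 overlaps B on 12:00-12:45.
13:15-14:00 falls entirely outside B.

12:00-12:45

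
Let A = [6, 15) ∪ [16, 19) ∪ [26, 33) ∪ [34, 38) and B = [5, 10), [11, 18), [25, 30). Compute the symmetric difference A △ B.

A \ B = [10, 11), [18, 19), [30, 33), [34, 38).
B \ A = [5, 6), [15, 16), [25, 26).
Union of the two gives the symmetric difference.

[5, 6) ∪ [10, 11) ∪ [15, 16) ∪ [18, 19) ∪ [25, 26) ∪ [30, 33) ∪ [34, 38)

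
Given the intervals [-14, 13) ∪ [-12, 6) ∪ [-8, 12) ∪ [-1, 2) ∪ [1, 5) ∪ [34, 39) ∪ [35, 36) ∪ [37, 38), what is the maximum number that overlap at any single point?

5

At 1, 5 of the intervals are simultaneously active.
No point has more.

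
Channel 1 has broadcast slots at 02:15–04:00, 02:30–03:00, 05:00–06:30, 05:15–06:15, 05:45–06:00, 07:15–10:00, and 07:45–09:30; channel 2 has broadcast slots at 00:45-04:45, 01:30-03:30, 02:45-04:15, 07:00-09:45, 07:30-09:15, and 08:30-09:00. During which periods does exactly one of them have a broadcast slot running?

00:45-02:15, 04:00-04:45, 05:00-06:30, 07:00-07:15, 09:45-10:00

First set merges to 02:15-04:00, 05:00-06:30, 07:15-10:00.
Second set merges to 00:45-04:45, 07:00-09:45.
Only in the first: 05:00-06:30, 09:45-10:00.
Only in the second: 00:45-02:15, 04:00-04:45, 07:00-07:15.
Together these are the periods covered by exactly one.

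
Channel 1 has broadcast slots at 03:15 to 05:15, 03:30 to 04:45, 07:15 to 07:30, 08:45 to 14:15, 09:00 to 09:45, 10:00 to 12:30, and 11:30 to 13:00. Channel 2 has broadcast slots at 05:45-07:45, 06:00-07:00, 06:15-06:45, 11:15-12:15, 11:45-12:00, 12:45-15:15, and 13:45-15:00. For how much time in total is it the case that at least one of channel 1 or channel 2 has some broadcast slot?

First set merges to 03:15–05:15, 07:15–07:30, 08:45–14:15.
Second set merges to 05:45–07:45, 11:15–12:15, 12:45–15:15.
A ∪ B = 03:15–05:15, 05:45–07:45, 08:45–15:15.
Total: 2 h + 2 h + 6 h 30 min = 10 h 30 min.

10 h 30 min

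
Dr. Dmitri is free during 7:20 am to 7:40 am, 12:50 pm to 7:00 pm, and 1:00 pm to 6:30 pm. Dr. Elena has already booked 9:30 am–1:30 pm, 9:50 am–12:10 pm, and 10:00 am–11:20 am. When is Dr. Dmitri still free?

First set merges to 7:20 am–7:40 am, 12:50 pm–7:00 pm.
Second set merges to 9:30 am–1:30 pm.
7:20 am–7:40 am is untouched.
12:50 pm–7:00 pm with B removed leaves 1:30 pm–7:00 pm.

7:20 am–7:40 am, 1:30 pm–7:00 pm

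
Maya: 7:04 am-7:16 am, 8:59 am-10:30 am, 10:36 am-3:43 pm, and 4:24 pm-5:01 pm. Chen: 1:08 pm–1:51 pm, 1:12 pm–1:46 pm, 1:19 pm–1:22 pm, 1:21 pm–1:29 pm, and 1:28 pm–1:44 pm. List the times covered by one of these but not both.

7:04 am–7:16 am, 8:59 am–10:30 am, 10:36 am–1:08 pm, 1:51 pm–3:43 pm, 4:24 pm–5:01 pm

Merge the second list: 1:08 pm–1:51 pm.
A \ B = 7:04 am–7:16 am, 8:59 am–10:30 am, 10:36 am–1:08 pm, 1:51 pm–3:43 pm, 4:24 pm–5:01 pm.
B \ A = none.
Union of the two gives the symmetric difference.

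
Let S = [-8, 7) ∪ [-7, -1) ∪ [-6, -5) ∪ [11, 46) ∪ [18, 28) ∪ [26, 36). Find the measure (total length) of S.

50

Merged: [-8, 7), [11, 46).
Lengths: 15 + 35 = 50.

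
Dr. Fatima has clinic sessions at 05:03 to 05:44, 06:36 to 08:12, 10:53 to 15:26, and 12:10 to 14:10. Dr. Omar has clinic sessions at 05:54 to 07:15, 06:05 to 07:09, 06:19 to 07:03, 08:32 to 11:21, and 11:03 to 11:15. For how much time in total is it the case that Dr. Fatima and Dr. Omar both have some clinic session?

1 h 7 min

Merge the first list: 05:03–05:44, 06:36–08:12, 10:53–15:26.
Merge the second list: 05:54–07:15, 08:32–11:21.
A ∩ B = 06:36–07:15, 10:53–11:21.
Total: 39 min + 28 min = 1 h 7 min.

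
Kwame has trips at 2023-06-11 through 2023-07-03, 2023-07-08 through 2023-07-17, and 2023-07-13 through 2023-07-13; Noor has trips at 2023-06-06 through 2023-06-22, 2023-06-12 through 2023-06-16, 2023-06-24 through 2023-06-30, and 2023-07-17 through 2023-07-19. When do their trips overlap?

2023-06-11 through 2023-06-22, 2023-06-24 through 2023-06-30, 2023-07-17 through 2023-07-17

First set merges to 2023-06-11 through 2023-07-03, 2023-07-08 through 2023-07-17.
Second set merges to 2023-06-06 through 2023-06-22, 2023-06-24 through 2023-06-30, 2023-07-17 through 2023-07-19.
2023-06-11 through 2023-07-03 overlaps B on 2023-06-11 through 2023-06-22, 2023-06-24 through 2023-06-30.
2023-07-08 through 2023-07-17 overlaps B on 2023-07-17 through 2023-07-17.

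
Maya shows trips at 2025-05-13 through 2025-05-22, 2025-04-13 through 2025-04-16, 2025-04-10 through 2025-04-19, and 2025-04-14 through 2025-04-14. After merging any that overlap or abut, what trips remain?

2025-04-10 through 2025-04-19, 2025-05-13 through 2025-05-22

Sort by start: 2025-04-10 through 2025-04-19, 2025-04-13 through 2025-04-16, 2025-04-14 through 2025-04-14, 2025-05-13 through 2025-05-22.
2025-04-13 through 2025-04-16 overlaps/touches 2025-04-10 through 2025-04-19 → extend to 2025-04-10 through 2025-04-19.
2025-04-14 through 2025-04-14 overlaps/touches 2025-04-10 through 2025-04-19 → extend to 2025-04-10 through 2025-04-19.
2025-05-13 through 2025-05-22 is disjoint → start new block.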